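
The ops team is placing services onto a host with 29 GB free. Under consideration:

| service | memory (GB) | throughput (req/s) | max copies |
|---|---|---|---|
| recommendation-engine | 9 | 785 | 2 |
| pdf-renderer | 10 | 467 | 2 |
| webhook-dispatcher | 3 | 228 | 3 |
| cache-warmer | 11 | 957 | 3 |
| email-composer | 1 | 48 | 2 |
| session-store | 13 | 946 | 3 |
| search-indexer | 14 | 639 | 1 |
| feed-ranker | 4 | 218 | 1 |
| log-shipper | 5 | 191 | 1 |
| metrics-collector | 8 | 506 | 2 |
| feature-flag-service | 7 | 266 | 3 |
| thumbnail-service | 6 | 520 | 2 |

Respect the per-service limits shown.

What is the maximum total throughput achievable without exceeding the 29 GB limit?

Best packing: 2×recommendation-engine + cache-warmer — 29 GB, 2527 total.
No other feasible combination exceeds 2527.

2527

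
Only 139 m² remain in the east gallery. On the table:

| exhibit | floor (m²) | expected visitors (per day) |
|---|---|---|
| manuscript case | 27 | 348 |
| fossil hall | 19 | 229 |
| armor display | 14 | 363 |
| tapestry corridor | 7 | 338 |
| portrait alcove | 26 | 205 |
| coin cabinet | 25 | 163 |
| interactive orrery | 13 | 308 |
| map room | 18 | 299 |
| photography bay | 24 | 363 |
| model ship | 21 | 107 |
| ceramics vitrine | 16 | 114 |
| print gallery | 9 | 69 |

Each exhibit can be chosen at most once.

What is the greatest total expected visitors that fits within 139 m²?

2362

By expected visitors per m²: tapestry corridor 48.29, armor display 25.93, interactive orrery 23.69, map room 16.61 lead.
A density-first pass picks manuscript case + fossil hall + armor display + tapestry corridor + interactive orrery + map room + photography bay + print gallery — 2317 at 131 m².
Dropping print gallery frees 9 m²; slotting in ceramics vitrine (16 m²) lifts the total to 2362 at 138 m².
Next best is manuscript case + fossil hall + armor display + tapestry corridor + interactive orrery + map room + photography bay + print gallery at 2317 (131 m²) — short by 45.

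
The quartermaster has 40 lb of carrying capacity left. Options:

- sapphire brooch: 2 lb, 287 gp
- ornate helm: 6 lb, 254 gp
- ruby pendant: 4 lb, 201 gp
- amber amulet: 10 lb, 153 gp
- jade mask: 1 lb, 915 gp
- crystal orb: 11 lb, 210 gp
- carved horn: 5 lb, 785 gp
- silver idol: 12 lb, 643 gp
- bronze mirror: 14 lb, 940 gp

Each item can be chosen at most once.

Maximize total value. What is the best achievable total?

3824

Taking the top-ratio items first gives sapphire brooch + ruby pendant + jade mask + carved horn + silver idol + bronze mirror for 3771 (38 lb).
Dropping ruby pendant frees 4 lb; slotting in ornate helm (6 lb) lifts the total to 3824 at 40 lb.
Nothing else within 40 lb beats 3824.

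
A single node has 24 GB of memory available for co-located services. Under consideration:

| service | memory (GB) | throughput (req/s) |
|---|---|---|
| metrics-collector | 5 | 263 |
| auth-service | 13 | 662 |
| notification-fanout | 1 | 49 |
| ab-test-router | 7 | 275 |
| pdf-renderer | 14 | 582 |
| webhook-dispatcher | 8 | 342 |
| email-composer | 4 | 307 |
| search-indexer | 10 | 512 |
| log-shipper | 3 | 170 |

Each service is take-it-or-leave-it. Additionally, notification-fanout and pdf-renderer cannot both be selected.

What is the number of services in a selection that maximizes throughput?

5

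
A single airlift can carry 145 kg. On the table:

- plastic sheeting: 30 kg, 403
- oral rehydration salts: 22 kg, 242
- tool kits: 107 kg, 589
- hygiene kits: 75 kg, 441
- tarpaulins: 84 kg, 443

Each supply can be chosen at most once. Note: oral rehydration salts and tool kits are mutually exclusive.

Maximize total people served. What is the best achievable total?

1088

The ratio heuristic lands on plastic sheeting + oral rehydration salts + hygiene kits (1086) but leaves 18 kg idle.
The 75 kg tied up in hygiene kits is better spent on tarpaulins — total rises to 1088 (136 kg).
Next best is plastic sheeting + oral rehydration salts + hygiene kits at 1086 (127 kg) — short by 2.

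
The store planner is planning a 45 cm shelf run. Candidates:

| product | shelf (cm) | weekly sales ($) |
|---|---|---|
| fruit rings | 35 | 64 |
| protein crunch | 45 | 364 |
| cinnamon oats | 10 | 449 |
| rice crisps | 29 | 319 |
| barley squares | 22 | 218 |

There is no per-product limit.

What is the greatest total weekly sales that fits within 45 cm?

1796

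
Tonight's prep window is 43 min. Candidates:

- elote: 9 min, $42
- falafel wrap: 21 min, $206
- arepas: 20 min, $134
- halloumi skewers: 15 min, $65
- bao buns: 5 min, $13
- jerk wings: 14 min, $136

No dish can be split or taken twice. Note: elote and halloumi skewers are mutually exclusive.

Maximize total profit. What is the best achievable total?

355

Ranking by ratio (profit/min): falafel wrap 9.81, jerk wings 9.71, arepas 6.70.
Best packing: falafel wrap + bao buns + jerk wings — 40 min, 355 total.
Runner-up falafel wrap + jerk wings tops out at 342.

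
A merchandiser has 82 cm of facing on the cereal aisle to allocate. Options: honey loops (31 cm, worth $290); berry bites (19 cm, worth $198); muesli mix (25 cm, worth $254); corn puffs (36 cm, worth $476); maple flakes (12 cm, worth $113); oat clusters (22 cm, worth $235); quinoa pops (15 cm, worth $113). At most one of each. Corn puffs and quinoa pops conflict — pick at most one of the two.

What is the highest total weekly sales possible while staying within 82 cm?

928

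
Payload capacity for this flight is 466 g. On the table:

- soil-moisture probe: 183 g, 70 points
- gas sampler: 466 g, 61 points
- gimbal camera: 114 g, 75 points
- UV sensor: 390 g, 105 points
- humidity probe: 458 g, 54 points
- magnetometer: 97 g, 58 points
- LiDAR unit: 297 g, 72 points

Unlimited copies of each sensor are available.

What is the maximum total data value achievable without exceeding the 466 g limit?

300

Taking 4×gimbal camera: 456 g used, 300 in data value.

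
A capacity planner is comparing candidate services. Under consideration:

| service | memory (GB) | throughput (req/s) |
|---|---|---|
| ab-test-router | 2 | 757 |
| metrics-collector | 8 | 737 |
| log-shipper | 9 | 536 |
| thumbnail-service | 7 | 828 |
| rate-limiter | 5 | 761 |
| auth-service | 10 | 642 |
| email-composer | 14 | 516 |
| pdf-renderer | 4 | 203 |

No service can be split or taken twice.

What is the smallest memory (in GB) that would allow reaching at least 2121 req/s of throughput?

Look for the lowest-memory combination reaching 2121.
Taking ab-test-router + thumbnail-service + rate-limiter gives 2346 (≥ 2121) for 14 GB.
Below 14 GB the best achievable stays under 2121.

14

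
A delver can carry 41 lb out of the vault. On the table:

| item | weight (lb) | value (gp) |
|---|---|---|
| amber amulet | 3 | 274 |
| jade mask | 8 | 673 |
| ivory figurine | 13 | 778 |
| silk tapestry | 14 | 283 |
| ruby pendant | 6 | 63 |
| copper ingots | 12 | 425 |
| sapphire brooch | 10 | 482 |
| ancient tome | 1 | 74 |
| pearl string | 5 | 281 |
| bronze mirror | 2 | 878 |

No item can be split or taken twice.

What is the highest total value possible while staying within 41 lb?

3366

Ranking by ratio (value/lb): bronze mirror 439.00, amber amulet 91.33, jade mask 84.12.
Taking the top-ratio items first gives amber amulet + jade mask + ivory figurine + ruby pendant + ancient tome + pearl string + bronze mirror for 3021 (38 lb).
Dropping ruby pendant and ancient tome frees 7 lb; slotting in sapphire brooch (10 lb) lifts the total to 3366 at 41 lb.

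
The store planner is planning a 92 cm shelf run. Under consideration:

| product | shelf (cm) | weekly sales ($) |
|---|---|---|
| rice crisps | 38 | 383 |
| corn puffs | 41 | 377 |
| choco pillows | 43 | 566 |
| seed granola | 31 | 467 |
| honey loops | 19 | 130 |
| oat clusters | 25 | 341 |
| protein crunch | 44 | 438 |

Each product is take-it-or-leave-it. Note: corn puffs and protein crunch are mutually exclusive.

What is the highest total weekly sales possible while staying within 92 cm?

1037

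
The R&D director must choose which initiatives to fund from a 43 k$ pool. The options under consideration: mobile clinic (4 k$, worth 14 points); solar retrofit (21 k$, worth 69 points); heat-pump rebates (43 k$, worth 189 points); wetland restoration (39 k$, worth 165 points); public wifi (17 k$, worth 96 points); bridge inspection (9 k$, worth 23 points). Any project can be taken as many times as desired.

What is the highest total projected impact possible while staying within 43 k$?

220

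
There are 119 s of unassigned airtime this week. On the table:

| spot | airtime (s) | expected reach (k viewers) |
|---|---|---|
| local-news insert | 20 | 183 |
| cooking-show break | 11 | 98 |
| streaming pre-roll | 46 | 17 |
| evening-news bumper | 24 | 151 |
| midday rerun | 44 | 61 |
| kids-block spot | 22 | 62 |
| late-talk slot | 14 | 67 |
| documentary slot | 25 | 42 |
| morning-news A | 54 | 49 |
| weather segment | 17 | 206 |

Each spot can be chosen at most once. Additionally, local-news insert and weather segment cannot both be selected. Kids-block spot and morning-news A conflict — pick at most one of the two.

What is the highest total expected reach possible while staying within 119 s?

Density check — weather segment 12.12, local-news insert 9.15, cooking-show break 8.91, evening-news bumper 6.29 are the best per s.
Taking cooking-show break + evening-news bumper + kids-block spot + late-talk slot + documentary slot + weather segment: 113 s used, 626 in expected reach.
Every other selection either busts 119 s or breaks a pairing rule or fails to beat 626.

626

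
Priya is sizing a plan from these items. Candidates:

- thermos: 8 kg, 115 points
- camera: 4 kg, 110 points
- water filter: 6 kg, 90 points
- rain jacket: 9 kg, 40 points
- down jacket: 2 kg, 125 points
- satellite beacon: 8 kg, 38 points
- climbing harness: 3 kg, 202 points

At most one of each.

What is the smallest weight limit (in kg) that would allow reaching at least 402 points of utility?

Need the lightest bundle worth ≥ 402.
camera + down jacket + climbing harness: 437 utility at 9 kg.
No combination under 9 kg hits 402.

9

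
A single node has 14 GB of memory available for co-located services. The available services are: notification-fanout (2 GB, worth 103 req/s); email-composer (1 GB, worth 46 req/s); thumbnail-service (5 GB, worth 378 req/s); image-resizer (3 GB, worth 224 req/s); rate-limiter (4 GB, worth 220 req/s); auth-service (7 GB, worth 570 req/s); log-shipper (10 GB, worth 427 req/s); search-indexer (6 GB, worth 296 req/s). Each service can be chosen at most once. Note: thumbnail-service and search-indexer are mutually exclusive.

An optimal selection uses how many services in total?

Best achievable throughput is 1051.
One optimal bundle: notification-fanout + thumbnail-service + auth-service (14 GB).
Any selection reaching 1051 contains exactly 3 services.

3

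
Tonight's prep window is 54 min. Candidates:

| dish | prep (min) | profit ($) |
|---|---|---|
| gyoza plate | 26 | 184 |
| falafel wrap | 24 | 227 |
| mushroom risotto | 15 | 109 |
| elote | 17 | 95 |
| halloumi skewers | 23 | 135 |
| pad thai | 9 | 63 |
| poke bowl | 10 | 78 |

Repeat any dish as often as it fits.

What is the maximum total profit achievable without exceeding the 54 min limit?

461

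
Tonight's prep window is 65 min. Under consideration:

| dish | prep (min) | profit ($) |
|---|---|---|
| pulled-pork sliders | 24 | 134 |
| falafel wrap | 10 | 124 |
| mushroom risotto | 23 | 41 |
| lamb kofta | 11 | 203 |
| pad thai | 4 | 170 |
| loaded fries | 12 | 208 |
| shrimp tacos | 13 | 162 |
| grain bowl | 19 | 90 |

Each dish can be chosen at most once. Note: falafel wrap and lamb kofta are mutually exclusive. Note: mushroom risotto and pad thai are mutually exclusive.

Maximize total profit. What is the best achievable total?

Pulled-pork sliders + lamb kofta + pad thai + loaded fries + shrimp tacos uses 64 of the 65 min and totals 877.
Nothing else feasible within 65 min beats 877.

877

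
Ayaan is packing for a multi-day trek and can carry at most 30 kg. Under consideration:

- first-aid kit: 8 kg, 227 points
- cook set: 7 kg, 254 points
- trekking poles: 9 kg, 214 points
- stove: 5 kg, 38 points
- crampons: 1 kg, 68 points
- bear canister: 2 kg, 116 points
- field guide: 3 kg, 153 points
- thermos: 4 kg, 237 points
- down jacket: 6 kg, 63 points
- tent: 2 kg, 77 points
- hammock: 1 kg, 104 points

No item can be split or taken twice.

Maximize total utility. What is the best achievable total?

Taking first-aid kit + cook set + crampons + bear canister + field guide + thermos + tent + hammock: 28 kg used, 1236 in utility.
An exhaustive check of the 2048 subsets confirms 1236.

1236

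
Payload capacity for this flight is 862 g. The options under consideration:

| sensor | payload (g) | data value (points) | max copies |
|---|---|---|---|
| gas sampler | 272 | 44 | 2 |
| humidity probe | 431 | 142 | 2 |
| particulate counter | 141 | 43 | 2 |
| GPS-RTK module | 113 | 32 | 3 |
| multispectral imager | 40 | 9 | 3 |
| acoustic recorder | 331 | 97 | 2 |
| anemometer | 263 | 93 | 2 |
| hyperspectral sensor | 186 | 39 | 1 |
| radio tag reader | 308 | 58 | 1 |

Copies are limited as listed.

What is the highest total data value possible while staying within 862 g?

284

Taking the top-ratio sensors first gives 2×particulate counter + multispectral imager + 2×anemometer for 281 (848 g).
Dropping 2×particulate counter and multispectral imager and 2×anemometer frees 848 g; slotting in 2×humidity probe (862 g) lifts the total to 284 at 862 g.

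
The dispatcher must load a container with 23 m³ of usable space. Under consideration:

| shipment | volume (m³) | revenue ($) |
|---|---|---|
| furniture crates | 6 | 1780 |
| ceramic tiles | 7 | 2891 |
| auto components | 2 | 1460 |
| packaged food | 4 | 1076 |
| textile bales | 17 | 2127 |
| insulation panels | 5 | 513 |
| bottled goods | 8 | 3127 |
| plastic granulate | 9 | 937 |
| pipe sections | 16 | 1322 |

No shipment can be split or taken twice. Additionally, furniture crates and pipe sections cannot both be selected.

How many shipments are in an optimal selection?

The maximum revenue within 23 m³ is 9258.
furniture crates + ceramic tiles + auto components + bottled goods hits 9258 at 23 m³.
Any selection reaching 9258 contains exactly 4 shipments.

4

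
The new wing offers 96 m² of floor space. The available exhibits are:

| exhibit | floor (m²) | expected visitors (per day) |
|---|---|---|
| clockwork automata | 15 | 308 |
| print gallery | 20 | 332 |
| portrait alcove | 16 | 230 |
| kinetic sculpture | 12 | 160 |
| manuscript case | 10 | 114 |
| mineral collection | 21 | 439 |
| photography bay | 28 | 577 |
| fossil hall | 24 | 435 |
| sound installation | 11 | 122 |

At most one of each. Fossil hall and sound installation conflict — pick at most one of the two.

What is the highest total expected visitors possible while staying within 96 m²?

1816

A density-first pass picks clockwork automata + mineral collection + photography bay + fossil hall — 1759 at 88 m².
The 24 m² tied up in fossil hall is better spent on print gallery + kinetic sculpture — total rises to 1816 (96 m²).
The closest alternative, print gallery + mineral collection + photography bay + fossil hall, reaches only 1783.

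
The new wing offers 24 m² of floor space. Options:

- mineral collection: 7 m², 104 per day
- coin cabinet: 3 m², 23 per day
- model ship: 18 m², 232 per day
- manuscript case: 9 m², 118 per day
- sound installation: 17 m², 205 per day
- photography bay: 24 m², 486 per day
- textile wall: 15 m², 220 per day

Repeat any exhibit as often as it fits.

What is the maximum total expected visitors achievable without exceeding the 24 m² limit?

By expected visitors per m²: photography bay 20.25, mineral collection 14.86, textile wall 14.67 lead.
Taking photography bay: 24 m² used, 486 in expected visitors.
No other feasible combination exceeds 486.

486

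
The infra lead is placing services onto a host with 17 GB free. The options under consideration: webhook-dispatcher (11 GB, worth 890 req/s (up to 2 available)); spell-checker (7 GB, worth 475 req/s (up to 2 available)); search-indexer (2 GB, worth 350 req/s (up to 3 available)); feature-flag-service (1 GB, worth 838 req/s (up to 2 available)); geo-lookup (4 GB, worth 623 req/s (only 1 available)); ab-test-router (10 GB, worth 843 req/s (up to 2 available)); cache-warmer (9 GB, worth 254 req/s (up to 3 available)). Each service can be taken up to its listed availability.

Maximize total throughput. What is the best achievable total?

Greedy by ratio would take 3×search-indexer + 2×feature-flag-service + geo-lookup: 12 GB used, total 3349.
Replace search-indexer with spell-checker: the trade gains 125 net, giving 3474 at 17 GB.

3474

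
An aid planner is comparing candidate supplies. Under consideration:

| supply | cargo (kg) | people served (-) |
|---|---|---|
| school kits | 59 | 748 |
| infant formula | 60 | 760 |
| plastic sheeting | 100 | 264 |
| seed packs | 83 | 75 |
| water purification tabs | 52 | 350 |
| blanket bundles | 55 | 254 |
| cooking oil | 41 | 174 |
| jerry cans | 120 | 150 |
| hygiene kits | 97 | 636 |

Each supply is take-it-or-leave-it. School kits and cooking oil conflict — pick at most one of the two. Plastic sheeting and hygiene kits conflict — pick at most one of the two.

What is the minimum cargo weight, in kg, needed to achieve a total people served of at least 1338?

Look for the lowest-cargo combination reaching 1338.
Taking school kits + infant formula gives 1508 (≥ 1338) for 119 kg.
Any bundle with less than 119 kg falls short of 1338.

119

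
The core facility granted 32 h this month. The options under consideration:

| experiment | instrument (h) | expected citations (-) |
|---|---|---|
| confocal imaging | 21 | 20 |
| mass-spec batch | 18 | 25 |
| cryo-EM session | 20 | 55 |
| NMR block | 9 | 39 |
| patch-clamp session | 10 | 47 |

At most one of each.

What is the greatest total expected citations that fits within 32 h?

A density-first pass picks NMR block + patch-clamp session — 86 at 19 h.
Dropping NMR block frees 9 h; slotting in cryo-EM session (20 h) lifts the total to 102 at 30 h.
That's the maximum — no swap from here does better than 102.

102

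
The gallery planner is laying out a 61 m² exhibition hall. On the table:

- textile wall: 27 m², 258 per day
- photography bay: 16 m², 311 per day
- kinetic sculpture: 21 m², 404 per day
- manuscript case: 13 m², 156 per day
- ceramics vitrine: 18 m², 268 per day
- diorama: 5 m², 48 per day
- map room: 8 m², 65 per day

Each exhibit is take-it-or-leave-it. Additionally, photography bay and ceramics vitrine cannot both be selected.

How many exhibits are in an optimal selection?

Best achievable expected visitors is 936.
One optimal bundle: photography bay + kinetic sculpture + manuscript case + map room (58 m²).
Any selection reaching 936 contains exactly 4 exhibits.

4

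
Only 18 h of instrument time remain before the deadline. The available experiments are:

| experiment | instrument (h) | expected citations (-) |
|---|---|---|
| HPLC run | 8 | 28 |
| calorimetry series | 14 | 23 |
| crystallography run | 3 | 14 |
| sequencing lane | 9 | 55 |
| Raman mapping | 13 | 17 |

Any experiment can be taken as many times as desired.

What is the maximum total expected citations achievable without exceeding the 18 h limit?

110

Best packing: 2×sequencing lane — 18 h, 110 total.
No other feasible combination exceeds 110.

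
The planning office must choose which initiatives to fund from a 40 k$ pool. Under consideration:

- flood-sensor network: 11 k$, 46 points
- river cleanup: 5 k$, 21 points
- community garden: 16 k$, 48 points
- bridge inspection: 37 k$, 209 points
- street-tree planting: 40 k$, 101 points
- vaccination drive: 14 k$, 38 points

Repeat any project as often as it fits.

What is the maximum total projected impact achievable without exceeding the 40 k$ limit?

209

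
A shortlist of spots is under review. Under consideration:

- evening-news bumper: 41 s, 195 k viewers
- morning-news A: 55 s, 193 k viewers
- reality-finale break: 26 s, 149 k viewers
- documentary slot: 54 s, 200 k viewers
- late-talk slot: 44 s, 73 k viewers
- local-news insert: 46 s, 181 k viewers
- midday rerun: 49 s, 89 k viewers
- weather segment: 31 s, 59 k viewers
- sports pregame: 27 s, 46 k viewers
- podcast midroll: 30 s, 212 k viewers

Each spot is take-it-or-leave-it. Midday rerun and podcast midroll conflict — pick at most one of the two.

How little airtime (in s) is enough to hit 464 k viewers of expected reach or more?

97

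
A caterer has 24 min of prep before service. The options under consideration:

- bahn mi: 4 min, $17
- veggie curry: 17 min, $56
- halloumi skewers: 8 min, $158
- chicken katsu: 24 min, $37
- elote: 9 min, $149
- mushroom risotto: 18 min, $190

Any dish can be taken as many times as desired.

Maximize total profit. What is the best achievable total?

Taking 3×halloumi skewers: 24 min used, 474 in profit.
Nothing else within 24 min beats 474.

474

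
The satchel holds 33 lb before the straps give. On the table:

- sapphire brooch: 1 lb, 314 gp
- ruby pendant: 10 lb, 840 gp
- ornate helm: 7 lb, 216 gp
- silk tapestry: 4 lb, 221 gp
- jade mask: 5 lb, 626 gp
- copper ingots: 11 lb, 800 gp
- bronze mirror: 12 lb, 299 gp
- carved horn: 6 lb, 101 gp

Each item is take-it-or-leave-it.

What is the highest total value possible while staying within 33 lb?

2801

Best packing: sapphire brooch + ruby pendant + silk tapestry + jade mask + copper ingots — 31 lb, 2801 total.
Next best is sapphire brooch + ruby pendant + jade mask + copper ingots + carved horn at 2681 (33 lb) — short by 120.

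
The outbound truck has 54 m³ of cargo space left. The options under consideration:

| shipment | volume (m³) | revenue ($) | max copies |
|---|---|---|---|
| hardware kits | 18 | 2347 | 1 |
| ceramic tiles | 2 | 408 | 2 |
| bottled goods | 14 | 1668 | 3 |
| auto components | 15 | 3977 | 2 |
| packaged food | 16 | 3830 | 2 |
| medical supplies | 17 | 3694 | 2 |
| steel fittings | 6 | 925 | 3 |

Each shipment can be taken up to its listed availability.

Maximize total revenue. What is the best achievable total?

Density check — auto components 265.13, packaged food 239.38, medical supplies 217.29, ceramic tiles 204.00 are the best per m³.
Taking the top-ratio shipments first gives 2×ceramic tiles + 2×auto components + packaged food for 12600 (50 m³).
The 2 m³ tied up in ceramic tiles is better spent on steel fittings — total rises to 13117 (54 m³).
No other feasible combination exceeds 13117.

13117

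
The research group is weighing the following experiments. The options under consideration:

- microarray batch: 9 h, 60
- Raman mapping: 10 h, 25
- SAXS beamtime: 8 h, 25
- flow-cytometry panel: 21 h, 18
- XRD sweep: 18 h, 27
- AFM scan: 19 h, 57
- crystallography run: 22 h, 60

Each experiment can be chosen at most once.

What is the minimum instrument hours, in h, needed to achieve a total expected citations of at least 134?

36

Need the lightest bundle worth ≥ 134.
microarray batch + SAXS beamtime + AFM scan: 142 expected citations at 36 h.
No combination under 36 h hits 134.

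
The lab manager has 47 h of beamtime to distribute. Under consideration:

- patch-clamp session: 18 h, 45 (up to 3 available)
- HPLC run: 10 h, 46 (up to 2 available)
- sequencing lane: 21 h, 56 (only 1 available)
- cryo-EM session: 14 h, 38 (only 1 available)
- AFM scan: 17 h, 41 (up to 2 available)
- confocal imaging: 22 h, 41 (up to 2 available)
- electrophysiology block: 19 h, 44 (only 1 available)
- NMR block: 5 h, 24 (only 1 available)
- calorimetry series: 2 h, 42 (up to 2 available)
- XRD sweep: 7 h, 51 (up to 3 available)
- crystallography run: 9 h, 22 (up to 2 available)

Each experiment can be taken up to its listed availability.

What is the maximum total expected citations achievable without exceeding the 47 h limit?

Taking the top-ratio experiments first gives HPLC run + NMR block + 2×calorimetry series + 3×XRD sweep for 307 (40 h).
Dropping NMR block frees 5 h; slotting in HPLC run (10 h) lifts the total to 329 at 45 h.

329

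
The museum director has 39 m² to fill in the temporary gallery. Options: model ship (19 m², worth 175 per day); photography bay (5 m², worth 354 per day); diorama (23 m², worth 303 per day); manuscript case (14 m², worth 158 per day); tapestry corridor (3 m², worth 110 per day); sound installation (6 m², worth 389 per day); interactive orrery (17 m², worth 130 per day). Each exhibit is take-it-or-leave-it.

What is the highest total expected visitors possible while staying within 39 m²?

Taking photography bay + diorama + tapestry corridor + sound installation: 37 m² used, 1156 in expected visitors.

1156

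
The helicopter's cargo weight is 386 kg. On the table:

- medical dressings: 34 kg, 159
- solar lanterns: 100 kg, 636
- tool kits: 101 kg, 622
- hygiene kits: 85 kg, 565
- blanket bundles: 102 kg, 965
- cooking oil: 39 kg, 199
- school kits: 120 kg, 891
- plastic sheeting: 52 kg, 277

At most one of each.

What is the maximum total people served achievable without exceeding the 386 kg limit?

2779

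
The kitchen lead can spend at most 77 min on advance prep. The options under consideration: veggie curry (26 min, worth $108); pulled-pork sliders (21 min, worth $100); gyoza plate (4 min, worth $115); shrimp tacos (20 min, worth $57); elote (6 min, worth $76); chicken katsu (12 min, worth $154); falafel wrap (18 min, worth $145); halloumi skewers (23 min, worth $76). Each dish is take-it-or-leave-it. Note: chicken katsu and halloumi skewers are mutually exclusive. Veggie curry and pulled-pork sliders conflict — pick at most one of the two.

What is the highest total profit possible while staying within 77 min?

598

Density check — gyoza plate 28.75, chicken katsu 12.83, elote 12.67, falafel wrap 8.06 are the best per min.
Taking the top-ratio dishes first gives pulled-pork sliders + gyoza plate + elote + chicken katsu + falafel wrap for 590 (61 min).
Replace pulled-pork sliders with veggie curry: the trade gains 8 net, giving 598 at 66 min.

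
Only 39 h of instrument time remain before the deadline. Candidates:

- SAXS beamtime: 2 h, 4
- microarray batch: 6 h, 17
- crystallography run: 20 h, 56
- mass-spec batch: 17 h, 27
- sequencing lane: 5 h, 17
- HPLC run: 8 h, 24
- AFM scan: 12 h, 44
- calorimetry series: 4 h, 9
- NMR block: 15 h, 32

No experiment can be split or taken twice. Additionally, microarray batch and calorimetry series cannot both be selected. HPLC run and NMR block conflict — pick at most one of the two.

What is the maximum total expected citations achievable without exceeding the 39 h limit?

Density check — AFM scan 3.67, sequencing lane 3.40, HPLC run 3.00 are the best per h.
SAXS beamtime + crystallography run + sequencing lane + AFM scan uses 39 of the 39 h and totals 121.
That's the maximum — no feasible swap from here does better than 121.

121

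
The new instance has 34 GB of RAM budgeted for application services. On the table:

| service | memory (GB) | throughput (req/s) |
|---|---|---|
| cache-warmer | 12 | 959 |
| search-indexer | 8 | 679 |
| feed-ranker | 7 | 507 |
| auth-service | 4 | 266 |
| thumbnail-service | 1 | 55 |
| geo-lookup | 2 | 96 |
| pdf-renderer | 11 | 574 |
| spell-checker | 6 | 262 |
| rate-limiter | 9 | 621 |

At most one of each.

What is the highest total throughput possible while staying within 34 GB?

Ranking by ratio (throughput/GB): search-indexer 84.88, cache-warmer 79.92, feed-ranker 72.43.
Taking the top-ratio services first gives cache-warmer + search-indexer + feed-ranker + auth-service + thumbnail-service + geo-lookup for 2562 (34 GB).
The 9 GB tied up in feed-ranker and geo-lookup is better spent on rate-limiter — total rises to 2580 (34 GB).

2580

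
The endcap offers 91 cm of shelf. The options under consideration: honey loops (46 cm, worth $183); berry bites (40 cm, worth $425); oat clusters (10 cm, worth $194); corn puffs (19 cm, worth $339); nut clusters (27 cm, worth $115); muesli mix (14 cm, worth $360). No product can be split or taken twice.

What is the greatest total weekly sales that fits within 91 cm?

1318

By weekly sales per cm: muesli mix 25.71, oat clusters 19.40, corn puffs 17.84 lead.
Berry bites + oat clusters + corn puffs + muesli mix uses 83 of the 91 cm and totals 1318.
No other feasible combination exceeds 1318.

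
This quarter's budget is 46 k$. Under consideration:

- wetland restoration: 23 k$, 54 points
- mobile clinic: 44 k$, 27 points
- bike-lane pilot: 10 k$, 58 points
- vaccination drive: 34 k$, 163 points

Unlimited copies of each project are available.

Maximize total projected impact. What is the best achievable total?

232

Density check — bike-lane pilot 5.80, vaccination drive 4.79, wetland restoration 2.35, mobile clinic 0.61 are the best per k$.
Best packing: 4×bike-lane pilot — 40 k$, 232 total.
The spare 6 k$ is too small for any remaining project, and no exchange beats 232.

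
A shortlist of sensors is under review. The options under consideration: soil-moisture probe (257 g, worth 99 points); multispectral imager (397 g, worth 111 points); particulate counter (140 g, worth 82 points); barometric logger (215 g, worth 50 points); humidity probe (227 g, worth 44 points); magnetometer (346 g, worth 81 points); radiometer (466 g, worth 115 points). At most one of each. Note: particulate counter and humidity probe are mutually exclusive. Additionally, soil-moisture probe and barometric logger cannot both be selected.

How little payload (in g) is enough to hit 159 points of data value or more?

Need the lightest bundle worth ≥ 159.
soil-moisture probe + particulate counter: 181 data value at 397 g.
No combination under 397 g hits 159.

397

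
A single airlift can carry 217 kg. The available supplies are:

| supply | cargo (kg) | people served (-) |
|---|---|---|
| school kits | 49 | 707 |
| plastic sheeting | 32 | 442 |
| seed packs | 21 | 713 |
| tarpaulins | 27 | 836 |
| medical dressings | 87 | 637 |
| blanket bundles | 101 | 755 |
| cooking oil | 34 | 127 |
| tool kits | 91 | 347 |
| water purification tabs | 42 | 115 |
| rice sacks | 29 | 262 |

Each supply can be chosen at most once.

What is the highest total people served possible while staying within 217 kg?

3335

By people served per kg: seed packs 33.95, tarpaulins 30.96, school kits 14.43, plastic sheeting 13.81 lead.
Greedy by ratio would take school kits + plastic sheeting + seed packs + tarpaulins + cooking oil + rice sacks: 192 kg used, total 3087.
Replace cooking oil and rice sacks with medical dressings: the trade gains 248 net, giving 3335 at 216 kg.
An exhaustive check of the 1024 subsets confirms 3335.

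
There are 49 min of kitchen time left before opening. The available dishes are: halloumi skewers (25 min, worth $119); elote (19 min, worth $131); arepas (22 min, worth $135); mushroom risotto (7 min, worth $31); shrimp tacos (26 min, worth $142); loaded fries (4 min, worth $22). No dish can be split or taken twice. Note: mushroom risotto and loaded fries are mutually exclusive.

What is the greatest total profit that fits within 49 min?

297

Density check — elote 6.89, arepas 6.14, loaded fries 5.50 are the best per min.
A density-first pass picks elote + arepas + loaded fries — 288 at 45 min.
Dropping loaded fries frees 4 min; slotting in mushroom risotto (7 min) lifts the total to 297 at 48 min.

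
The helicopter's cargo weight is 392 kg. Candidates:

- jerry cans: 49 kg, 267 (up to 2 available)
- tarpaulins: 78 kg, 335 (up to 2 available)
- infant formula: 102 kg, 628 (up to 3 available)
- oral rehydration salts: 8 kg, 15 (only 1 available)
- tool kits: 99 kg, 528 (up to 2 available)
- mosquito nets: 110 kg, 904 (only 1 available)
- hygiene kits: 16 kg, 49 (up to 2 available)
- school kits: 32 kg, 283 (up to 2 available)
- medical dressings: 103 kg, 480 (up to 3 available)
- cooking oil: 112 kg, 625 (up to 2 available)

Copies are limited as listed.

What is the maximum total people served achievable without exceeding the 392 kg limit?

2741

2×infant formula + oral rehydration salts + mosquito nets + 2×school kits uses 386 of the 392 kg and totals 2741.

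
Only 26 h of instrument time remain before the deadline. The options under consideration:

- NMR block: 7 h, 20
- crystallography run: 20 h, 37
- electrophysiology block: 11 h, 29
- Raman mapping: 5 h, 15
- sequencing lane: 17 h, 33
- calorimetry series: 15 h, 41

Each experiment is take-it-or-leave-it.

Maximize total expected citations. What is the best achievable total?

Taking the top-ratio experiments first gives NMR block + electrophysiology block + Raman mapping for 64 (23 h).
The 12 h tied up in NMR block and Raman mapping is better spent on calorimetry series — total rises to 70 (26 h).

70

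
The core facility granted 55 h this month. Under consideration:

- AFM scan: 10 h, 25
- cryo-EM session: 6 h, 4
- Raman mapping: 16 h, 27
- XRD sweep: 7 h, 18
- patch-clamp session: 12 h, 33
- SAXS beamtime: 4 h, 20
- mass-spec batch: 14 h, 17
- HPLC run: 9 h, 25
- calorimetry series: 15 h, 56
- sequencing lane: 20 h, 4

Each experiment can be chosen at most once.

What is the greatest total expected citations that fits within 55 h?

The ratio heuristic lands on cryo-EM session + XRD sweep + patch-clamp session + SAXS beamtime + HPLC run + calorimetry series (156) but leaves 2 h idle.
Replace cryo-EM session and XRD sweep with AFM scan: the trade gains 3 net, giving 159 at 50 h.
No other feasible combination exceeds 159.

159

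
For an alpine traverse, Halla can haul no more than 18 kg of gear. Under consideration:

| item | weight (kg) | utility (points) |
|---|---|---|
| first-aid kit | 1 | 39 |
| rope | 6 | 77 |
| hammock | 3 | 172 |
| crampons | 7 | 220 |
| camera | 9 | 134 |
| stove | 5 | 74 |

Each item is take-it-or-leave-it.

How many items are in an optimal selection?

Optimal total is 508.
One optimal bundle: first-aid kit + rope + hammock + crampons (17 kg).
All optima have 4 items.

4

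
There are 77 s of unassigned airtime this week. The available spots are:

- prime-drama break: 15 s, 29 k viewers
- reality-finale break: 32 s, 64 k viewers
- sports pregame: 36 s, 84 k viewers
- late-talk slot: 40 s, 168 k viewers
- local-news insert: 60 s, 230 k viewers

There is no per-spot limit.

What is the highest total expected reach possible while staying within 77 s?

259

Density check — late-talk slot 4.20, local-news insert 3.83, sports pregame 2.33, reality-finale break 2.00 are the best per s.
A density-first pass picks sports pregame + late-talk slot — 252 at 76 s.
Replace sports pregame and late-talk slot with prime-drama break + local-news insert: the trade gains 7 net, giving 259 at 75 s.
The spare 2 s is too small for any remaining spot, and no exchange beats 259.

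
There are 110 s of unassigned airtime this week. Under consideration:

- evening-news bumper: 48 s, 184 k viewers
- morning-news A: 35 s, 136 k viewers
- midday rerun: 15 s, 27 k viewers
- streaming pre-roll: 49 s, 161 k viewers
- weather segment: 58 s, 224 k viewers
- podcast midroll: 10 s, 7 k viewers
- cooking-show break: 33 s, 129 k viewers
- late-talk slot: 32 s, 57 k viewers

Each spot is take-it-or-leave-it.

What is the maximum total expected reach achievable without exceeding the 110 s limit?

408

Filling by ratio: morning-news A + midday rerun + podcast midroll + cooking-show break for 299, with 17 s left unused.
Using the slack differently, evening-news bumper + weather segment comes to 408 at 106 s.
That's the maximum — no swap from here does better than 408.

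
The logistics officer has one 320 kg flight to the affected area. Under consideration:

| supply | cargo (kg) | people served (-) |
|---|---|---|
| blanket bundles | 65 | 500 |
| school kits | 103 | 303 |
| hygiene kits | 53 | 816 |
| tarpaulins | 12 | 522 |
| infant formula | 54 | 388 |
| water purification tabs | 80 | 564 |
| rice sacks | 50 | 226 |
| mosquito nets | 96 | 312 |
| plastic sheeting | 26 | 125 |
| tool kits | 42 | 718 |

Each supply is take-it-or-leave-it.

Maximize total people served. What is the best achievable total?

Density check — tarpaulins 43.50, tool kits 17.10, hygiene kits 15.40 are the best per kg.
Taking blanket bundles + hygiene kits + tarpaulins + infant formula + water purification tabs + tool kits: 306 kg used, 3508 in people served.
An exhaustive check of the 1024 subsets confirms 3508.

3508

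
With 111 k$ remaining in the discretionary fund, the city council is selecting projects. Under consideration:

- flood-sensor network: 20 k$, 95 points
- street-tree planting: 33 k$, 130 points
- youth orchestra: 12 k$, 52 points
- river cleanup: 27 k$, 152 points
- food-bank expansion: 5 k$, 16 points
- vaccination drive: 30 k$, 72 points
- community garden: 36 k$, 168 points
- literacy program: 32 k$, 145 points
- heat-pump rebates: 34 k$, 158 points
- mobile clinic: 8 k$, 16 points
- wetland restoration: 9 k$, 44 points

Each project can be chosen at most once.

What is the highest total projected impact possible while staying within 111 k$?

Ranking by ratio (projected impact/k$): river cleanup 5.63, wetland restoration 4.89, flood-sensor network 4.75.
A density-first pass picks flood-sensor network + youth orchestra + river cleanup + food-bank expansion + community garden + wetland restoration — 527 at 109 k$.
Replace flood-sensor network and youth orchestra with heat-pump rebates: the trade gains 11 net, giving 538 at 111 k$.

538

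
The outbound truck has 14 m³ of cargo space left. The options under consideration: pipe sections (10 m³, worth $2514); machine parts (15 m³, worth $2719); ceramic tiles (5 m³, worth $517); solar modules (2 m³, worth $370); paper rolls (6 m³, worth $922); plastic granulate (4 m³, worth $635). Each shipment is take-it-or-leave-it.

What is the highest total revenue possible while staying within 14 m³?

By revenue per m³: pipe sections 251.40, solar modules 185.00, machine parts 181.27, plastic granulate 158.75 lead.
The ratio heuristic lands on pipe sections + solar modules (2884) but leaves 2 m³ idle.
The 2 m³ tied up in solar modules is better spent on plastic granulate — total rises to 3149 (14 m³).
Runner-up pipe sections + solar modules tops out at 2884.

3149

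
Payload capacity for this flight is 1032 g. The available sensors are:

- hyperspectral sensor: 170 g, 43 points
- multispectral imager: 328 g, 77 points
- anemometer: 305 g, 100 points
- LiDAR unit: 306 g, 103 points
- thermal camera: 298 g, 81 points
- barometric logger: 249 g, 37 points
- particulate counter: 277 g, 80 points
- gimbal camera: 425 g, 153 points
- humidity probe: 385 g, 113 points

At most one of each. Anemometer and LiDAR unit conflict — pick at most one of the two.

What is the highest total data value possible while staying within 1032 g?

By data value per g: gimbal camera 0.36, LiDAR unit 0.34, anemometer 0.33 lead.
The ratio heuristic lands on LiDAR unit + particulate counter + gimbal camera (336) but leaves 24 g idle.
The 277 g tied up in particulate counter is better spent on thermal camera — total rises to 337 (1029 g).
Every other selection either busts 1032 g or breaks a pairing rule or fails to beat 337.

337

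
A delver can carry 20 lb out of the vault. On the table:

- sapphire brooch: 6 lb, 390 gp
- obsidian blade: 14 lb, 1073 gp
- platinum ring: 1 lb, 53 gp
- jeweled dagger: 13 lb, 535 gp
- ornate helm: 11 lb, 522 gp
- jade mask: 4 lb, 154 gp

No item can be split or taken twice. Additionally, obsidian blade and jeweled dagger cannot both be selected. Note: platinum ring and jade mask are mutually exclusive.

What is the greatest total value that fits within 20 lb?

Best packing: sapphire brooch + obsidian blade — 20 lb, 1463 total.
Next best is obsidian blade + jade mask at 1227 (18 lb) — short by 236.

1463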